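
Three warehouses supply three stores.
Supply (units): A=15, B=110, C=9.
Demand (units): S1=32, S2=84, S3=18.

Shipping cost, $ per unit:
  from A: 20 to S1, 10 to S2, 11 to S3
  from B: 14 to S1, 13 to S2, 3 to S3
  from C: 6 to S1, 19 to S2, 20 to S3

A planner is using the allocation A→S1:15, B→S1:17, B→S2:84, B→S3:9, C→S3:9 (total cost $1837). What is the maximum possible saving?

Current plan cost = 15·20 + 17·14 + 84·13 + 9·3 + 9·20 = $1837.
Optimal plan:
  A to S2: 15 × $10 = $150
  B to S1: 23 × $14 = $322
  B to S2: 69 × $13 = $897
  B to S3: 18 × $3 = $54
  C to S1: 9 × $6 = $54
Optimal cost = $1477.
Saving = 1837 − 1477 = $360.

360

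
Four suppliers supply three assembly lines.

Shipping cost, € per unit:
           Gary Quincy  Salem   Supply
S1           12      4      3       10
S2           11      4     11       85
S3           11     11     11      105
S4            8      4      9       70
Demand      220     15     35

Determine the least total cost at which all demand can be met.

2575

Optimal allocation:
  S1–Salem: 10 × €3 = €30
  S2–Gary: 45 × €11 = €495
  S2–Quincy: 15 × €4 = €60
  S2–Salem: 25 × €11 = €275
  S3–Gary: 105 × €11 = €1155
  S4–Gary: 70 × €8 = €560
Total = 30 + 495 + 60 + 275 + 1155 + 560 = €2575.
(Supply check: S1 ships 10; S2 ships 85; S3 ships 105; S4 ships 70.)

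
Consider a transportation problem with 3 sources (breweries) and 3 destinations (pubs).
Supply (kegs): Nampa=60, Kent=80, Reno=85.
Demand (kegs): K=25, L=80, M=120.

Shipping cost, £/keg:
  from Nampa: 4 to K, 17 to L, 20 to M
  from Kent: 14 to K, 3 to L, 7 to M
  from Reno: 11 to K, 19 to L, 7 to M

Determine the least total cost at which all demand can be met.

Optimal allocation:
  Nampa–K: 25 × £4 = £100
  Nampa–M: 35 × £20 = £700
  Kent–L: 80 × £3 = £240
  Reno–M: 85 × £7 = £595
Total = 100 + 700 + 240 + 595 = £1635.

1635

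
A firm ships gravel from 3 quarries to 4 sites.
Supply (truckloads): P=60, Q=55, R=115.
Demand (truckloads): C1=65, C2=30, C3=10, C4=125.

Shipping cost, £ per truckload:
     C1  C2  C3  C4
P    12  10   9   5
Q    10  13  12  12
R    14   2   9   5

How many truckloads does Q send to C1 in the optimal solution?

Solving gives:
  P->C1: 10 truckloads
  P->C4: 50 truckloads
  Q->C1: 55 truckloads
  R->C2: 30 truckloads
  R->C3: 10 truckloads
  R->C4: 75 truckloads
Total cost = £1445.
So Q→C1 carries 55 truckloads.

55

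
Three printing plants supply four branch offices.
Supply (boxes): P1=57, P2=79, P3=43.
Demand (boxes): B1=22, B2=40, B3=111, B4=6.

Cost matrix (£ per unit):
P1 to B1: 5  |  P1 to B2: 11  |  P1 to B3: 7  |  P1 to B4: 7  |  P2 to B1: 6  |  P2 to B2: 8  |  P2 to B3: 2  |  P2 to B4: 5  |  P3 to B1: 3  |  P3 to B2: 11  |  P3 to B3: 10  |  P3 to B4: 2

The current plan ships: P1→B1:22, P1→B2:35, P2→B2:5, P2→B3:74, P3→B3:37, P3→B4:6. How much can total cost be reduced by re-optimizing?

Current plan cost = 22·5 + 35·11 + 5·8 + 74·2 + 37·10 + 6·2 = £1065.
Optimal plan:
  P1→B2: 25 × £11 = £275
  P1→B3: 32 × £7 = £224
  P2→B3: 79 × £2 = £158
  P3→B1: 22 × £3 = £66
  P3→B2: 15 × £11 = £165
  P3→B4: 6 × £2 = £12
Optimal cost = £900.
Saving = 1065 − 900 = £165.

165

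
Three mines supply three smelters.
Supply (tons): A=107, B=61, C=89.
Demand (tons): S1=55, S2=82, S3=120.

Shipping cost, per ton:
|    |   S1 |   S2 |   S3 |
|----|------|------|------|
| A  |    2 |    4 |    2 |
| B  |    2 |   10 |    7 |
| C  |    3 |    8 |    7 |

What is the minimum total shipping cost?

An optimal shipping plan:
  A to S3: 107 × 2 = 214
  B to S1: 55 × 2 = 110
  B to S3: 6 × 7 = 42
  C to S2: 82 × 8 = 656
  C to S3: 7 × 7 = 49
Total = 214 + 110 + 42 + 656 + 49 = 1071.
(Supply check: A ships 107; B ships 61; C ships 89.)

1071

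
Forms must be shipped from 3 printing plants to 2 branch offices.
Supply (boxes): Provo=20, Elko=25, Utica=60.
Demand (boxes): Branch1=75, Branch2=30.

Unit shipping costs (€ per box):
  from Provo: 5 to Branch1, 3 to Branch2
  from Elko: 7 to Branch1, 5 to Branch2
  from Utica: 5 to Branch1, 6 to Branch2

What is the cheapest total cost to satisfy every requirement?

515

A cheapest plan:
  Provo->Branch1: 15 × €5 = €75
  Provo->Branch2: 5 × €3 = €15
  Elko->Branch2: 25 × €5 = €125
  Utica->Branch1: 60 × €5 = €300
Total = 75 + 15 + 125 + 300 = €515.
(Supply check: Provo ships 20; Elko ships 25; Utica ships 60.)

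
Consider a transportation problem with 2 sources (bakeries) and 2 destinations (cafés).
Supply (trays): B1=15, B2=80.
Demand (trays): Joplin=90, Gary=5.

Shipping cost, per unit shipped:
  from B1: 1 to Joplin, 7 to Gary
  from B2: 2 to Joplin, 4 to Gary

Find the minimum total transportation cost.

A cheapest plan:
  B1 to Joplin: 15 × 1 = 15
  B2 to Joplin: 75 × 2 = 150
  B2 to Gary: 5 × 4 = 20
Total = 15 + 150 + 20 = 185.

185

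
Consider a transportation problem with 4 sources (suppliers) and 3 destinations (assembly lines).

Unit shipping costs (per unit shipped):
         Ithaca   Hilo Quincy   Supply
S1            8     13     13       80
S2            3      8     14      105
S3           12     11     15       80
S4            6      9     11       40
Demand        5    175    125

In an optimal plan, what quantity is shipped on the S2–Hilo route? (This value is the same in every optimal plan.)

Optimal shipments:
  S1->Quincy: 80 × 13 = 1040
  S2->Ithaca: 5 × 3 = 15
  S2->Hilo: 100 × 8 = 800
  S3->Hilo: 75 × 11 = 825
  S3->Quincy: 5 × 15 = 75
  S4->Quincy: 40 × 11 = 440
Total cost = 3195.
So S2→Hilo carries 100 batches.

100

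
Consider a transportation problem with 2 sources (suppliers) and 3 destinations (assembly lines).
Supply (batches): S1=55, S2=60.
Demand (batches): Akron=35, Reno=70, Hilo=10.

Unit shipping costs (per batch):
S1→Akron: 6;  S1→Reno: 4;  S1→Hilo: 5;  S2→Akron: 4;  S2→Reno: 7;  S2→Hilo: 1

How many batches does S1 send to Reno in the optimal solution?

55

The minimum-cost plan:
  S1–Reno: 55 × 4 = 220
  S2–Akron: 35 × 4 = 140
  S2–Reno: 15 × 7 = 105
  S2–Hilo: 10 × 1 = 10
Total cost = 475.
So S1→Reno carries 55 batches.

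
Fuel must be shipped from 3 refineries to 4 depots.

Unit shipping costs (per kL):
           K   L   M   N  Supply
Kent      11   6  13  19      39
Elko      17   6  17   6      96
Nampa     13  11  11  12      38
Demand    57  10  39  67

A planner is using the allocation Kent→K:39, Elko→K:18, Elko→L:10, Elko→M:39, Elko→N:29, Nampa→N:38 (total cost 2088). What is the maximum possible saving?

456

Current plan cost = 39·11 + 18·17 + 10·6 + 39·17 + 29·6 + 38·12 = 2088.
Optimal plan:
  Kent–K: 39 × 11 = 429
  Elko–K: 18 × 17 = 306
  Elko–L: 10 × 6 = 60
  Elko–M: 1 × 17 = 17
  Elko–N: 67 × 6 = 402
  Nampa–M: 38 × 11 = 418
Optimal cost = 1632.
Saving = 2088 − 1632 = 456.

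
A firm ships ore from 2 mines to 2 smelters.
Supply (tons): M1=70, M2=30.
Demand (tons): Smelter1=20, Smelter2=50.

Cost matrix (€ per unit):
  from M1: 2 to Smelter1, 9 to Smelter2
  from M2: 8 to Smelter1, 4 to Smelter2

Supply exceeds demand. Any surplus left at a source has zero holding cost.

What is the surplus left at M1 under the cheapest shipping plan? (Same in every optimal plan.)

Minimum-cost shipments:
  M1–Smelter1: 20 × €2 = €40
  M1–Smelter2: 20 × €9 = €180
  M2–Smelter2: 30 × €4 = €120
Total cost = €340.
M1 ships 40 of its 70, leaving 30.

30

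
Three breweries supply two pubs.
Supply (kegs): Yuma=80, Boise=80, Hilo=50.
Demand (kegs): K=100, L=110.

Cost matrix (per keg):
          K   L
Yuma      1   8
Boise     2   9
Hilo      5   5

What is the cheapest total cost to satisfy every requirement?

910

One minimum-cost allocation:
  Yuma–K: 80 × 1 = 80
  Boise–K: 20 × 2 = 40
  Boise–L: 60 × 9 = 540
  Hilo–L: 50 × 5 = 250
Total = 80 + 40 + 540 + 250 = 910.
(Supply check: Yuma ships 80; Boise ships 80; Hilo ships 50.)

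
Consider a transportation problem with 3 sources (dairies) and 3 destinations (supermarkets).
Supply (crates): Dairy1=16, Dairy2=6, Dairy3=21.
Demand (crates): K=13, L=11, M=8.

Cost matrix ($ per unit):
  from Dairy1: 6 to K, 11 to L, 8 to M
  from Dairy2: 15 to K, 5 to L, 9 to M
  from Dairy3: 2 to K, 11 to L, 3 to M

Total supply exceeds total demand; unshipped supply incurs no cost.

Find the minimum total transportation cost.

One minimum-cost allocation:
  Dairy1 to L: 5 crates
  Dairy2 to L: 6 crates
  Dairy3 to K: 13 crates
  Dairy3 to M: 8 crates
Total cost = $135.
(Supply check: Dairy1 ships 5; Dairy2 ships 6; Dairy3 ships 21.)

135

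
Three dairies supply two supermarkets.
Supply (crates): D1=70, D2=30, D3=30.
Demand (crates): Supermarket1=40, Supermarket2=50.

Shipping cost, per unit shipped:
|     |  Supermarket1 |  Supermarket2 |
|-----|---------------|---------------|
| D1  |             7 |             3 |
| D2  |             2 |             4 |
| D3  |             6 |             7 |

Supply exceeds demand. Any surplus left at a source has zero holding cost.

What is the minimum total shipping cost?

270

An optimal shipping plan:
  D1→Supermarket2: 50 × 3 = 150
  D2→Supermarket1: 30 × 2 = 60
  D3→Supermarket1: 10 × 6 = 60
Total = 150 + 60 + 60 = 270.
(Supply check: D1 ships 50; D2 ships 30; D3 ships 10.)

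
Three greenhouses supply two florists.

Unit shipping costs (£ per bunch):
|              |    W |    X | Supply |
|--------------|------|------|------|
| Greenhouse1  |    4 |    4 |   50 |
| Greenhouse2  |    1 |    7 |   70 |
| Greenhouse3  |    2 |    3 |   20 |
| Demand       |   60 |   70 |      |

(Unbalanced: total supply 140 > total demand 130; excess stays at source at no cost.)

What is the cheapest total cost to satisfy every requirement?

A cheapest plan:
  Greenhouse1 to X: 50 × £4 = £200
  Greenhouse2 to W: 60 × £1 = £60
  Greenhouse3 to X: 20 × £3 = £60
Total = 200 + 60 + 60 = £320.
(Supply check: Greenhouse1 ships 50; Greenhouse2 ships 60; Greenhouse3 ships 20.)

320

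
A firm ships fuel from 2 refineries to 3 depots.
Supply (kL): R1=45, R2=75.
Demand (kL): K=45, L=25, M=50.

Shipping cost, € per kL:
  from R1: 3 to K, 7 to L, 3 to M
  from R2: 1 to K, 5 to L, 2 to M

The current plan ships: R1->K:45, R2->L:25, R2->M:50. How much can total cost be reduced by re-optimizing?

45

Current plan cost = 45·3 + 25·5 + 50·2 = €360.
Optimal plan:
  R1 to M: 45 × €3 = €135
  R2 to K: 45 × €1 = €45
  R2 to L: 25 × €5 = €125
  R2 to M: 5 × €2 = €10
Optimal cost = €315.
Saving = 360 − 315 = €45.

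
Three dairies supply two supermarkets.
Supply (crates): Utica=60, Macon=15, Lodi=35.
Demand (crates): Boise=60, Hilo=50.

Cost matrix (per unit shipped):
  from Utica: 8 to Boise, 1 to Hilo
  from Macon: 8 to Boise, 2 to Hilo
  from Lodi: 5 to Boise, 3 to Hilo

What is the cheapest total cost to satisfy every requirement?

A cheapest plan:
  Utica→Boise: 10 × 8 = 80
  Utica→Hilo: 50 × 1 = 50
  Macon→Boise: 15 × 8 = 120
  Lodi→Boise: 35 × 5 = 175
Total = 80 + 50 + 120 + 175 = 425.
(Supply check: Utica ships 60; Macon ships 15; Lodi ships 35.)

425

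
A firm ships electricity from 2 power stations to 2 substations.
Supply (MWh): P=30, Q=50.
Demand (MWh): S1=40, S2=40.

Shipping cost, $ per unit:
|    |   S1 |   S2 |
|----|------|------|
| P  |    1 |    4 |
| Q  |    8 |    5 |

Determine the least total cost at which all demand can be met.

310

Optimal allocation:
  P→S1: 30 MWh
  Q→S1: 10 MWh
  Q→S2: 40 MWh
Total cost = $310.
(Supply check: P ships 30; Q ships 50.)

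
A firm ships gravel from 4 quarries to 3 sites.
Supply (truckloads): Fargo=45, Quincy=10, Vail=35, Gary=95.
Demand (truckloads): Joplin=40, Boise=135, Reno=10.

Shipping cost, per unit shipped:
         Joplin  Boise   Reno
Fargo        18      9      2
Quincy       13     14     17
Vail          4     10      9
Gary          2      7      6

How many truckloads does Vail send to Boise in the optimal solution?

Optimal shipments:
  Fargo to Boise: 35 × 9 = 315
  Fargo to Reno: 10 × 2 = 20
  Quincy to Boise: 10 × 14 = 140
  Vail to Joplin: 35 × 4 = 140
  Gary to Joplin: 5 × 2 = 10
  Gary to Boise: 90 × 7 = 630
Total cost = 1255.
The route Vail→Boise is not used.

0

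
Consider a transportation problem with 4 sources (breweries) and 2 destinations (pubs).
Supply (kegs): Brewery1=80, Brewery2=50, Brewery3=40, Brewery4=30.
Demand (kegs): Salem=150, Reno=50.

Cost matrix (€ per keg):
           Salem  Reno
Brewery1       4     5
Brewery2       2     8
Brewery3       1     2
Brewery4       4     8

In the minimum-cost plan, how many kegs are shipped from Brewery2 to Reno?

0

The minimum-cost plan:
  Brewery1–Salem: 30 × €4 = €120
  Brewery1–Reno: 50 × €5 = €250
  Brewery2–Salem: 50 × €2 = €100
  Brewery3–Salem: 40 × €1 = €40
  Brewery4–Salem: 30 × €4 = €120
Total cost = €630.
The route Brewery2→Reno is not used.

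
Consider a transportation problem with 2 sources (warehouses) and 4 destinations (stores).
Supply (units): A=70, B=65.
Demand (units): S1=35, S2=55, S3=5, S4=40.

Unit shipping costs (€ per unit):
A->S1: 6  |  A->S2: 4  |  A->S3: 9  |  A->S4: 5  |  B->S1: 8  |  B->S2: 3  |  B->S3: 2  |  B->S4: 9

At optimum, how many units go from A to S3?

0

Optimal shipments:
  A–S1: 30 × €6 = €180
  A–S4: 40 × €5 = €200
  B–S1: 5 × €8 = €40
  B–S2: 55 × €3 = €165
  B–S3: 5 × €2 = €10
Total cost = €595.
The route A→S3 is not used.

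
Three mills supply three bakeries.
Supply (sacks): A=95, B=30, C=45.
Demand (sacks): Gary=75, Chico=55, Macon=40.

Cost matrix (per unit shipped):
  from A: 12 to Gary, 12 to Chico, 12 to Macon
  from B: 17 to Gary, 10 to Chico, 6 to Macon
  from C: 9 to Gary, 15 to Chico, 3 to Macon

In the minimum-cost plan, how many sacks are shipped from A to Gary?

Solving gives:
  A to Gary: 70 × 12 = 840
  A to Chico: 25 × 12 = 300
  B to Chico: 30 × 10 = 300
  C to Gary: 5 × 9 = 45
  C to Macon: 40 × 3 = 120
Total cost = 1605.
So A→Gary carries 70 sacks.

70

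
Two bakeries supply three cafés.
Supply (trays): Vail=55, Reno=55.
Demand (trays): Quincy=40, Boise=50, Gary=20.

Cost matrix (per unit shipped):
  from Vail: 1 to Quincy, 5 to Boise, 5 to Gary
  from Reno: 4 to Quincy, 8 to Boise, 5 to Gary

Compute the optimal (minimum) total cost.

One minimum-cost allocation:
  Vail→Quincy: 40 trays
  Vail→Boise: 15 trays
  Reno→Boise: 35 trays
  Reno→Gary: 20 trays
Total cost = 495.

495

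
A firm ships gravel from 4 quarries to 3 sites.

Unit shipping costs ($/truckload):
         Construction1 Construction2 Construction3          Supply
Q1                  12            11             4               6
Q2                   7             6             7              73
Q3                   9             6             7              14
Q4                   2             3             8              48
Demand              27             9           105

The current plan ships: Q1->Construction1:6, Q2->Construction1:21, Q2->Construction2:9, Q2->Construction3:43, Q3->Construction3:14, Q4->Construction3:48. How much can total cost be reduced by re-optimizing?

246

Current plan cost = 6·12 + 21·7 + 9·6 + 43·7 + 14·7 + 48·8 = $1056.
Optimal plan:
  Q1→Construction3: 6 × $4 = $24
  Q2→Construction3: 73 × $7 = $511
  Q3→Construction3: 14 × $7 = $98
  Q4→Construction1: 27 × $2 = $54
  Q4→Construction2: 9 × $3 = $27
  Q4→Construction3: 12 × $8 = $96
Optimal cost = $810.
Saving = 1056 − 810 = $246.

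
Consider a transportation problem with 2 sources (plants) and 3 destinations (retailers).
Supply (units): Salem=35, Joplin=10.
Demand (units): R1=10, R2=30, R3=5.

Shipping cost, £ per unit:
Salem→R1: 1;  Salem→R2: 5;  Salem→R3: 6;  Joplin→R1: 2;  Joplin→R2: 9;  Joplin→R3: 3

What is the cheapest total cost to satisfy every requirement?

180

One minimum-cost allocation:
  Salem–R1: 5 × £1 = £5
  Salem–R2: 30 × £5 = £150
  Joplin–R1: 5 × £2 = £10
  Joplin–R3: 5 × £3 = £15
Total = 5 + 150 + 10 + 15 = £180.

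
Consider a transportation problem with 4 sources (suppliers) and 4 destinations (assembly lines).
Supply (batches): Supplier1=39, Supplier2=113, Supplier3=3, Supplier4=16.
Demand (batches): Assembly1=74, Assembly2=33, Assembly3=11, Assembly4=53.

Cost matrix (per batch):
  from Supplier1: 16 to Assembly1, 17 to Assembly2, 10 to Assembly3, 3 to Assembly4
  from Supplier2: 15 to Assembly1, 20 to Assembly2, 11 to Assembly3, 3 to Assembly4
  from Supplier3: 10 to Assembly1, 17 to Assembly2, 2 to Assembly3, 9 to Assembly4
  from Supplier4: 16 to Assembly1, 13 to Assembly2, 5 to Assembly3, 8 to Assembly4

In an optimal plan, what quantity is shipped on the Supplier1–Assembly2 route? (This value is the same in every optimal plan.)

25

Optimal shipments:
  Supplier1→Assembly2: 25 × 17 = 425
  Supplier1→Assembly4: 14 × 3 = 42
  Supplier2→Assembly1: 74 × 15 = 1110
  Supplier2→Assembly4: 39 × 3 = 117
  Supplier3→Assembly3: 3 × 2 = 6
  Supplier4→Assembly2: 8 × 13 = 104
  Supplier4→Assembly3: 8 × 5 = 40
Total cost = 1844.
So Supplier1→Assembly2 carries 25 batches.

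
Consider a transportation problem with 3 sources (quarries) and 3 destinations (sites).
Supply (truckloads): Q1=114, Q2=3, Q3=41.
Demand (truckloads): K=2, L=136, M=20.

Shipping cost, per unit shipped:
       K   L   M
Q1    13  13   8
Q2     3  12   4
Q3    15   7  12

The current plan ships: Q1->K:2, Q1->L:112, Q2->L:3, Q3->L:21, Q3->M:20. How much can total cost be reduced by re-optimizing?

221

Current plan cost = 2·13 + 112·13 + 3·12 + 21·7 + 20·12 = 1905.
Optimal plan:
  Q1→L: 95 × 13 = 1235
  Q1→M: 19 × 8 = 152
  Q2→K: 2 × 3 = 6
  Q2→M: 1 × 4 = 4
  Q3→L: 41 × 7 = 287
Optimal cost = 1684.
Saving = 1905 − 1684 = 221.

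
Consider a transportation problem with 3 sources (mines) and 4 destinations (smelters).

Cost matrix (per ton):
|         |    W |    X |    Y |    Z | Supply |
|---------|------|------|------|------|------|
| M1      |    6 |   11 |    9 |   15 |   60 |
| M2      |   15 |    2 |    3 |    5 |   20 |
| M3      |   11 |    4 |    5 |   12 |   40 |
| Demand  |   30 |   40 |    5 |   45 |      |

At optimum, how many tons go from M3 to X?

Optimal shipments:
  M1->W: 30 × 6 = 180
  M1->Y: 5 × 9 = 45
  M1->Z: 25 × 15 = 375
  M2->Z: 20 × 5 = 100
  M3->X: 40 × 4 = 160
Total cost = 860.
So M3→X carries 40 tons.

40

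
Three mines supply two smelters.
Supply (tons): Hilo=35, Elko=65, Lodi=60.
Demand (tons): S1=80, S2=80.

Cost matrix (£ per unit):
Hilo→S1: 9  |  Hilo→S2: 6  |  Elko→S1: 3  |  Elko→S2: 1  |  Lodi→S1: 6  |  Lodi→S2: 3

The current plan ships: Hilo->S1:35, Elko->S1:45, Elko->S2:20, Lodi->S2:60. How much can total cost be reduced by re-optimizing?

20

Current plan cost = 35·9 + 45·3 + 20·1 + 60·3 = £650.
Optimal plan:
  Hilo->S1: 15 × £9 = £135
  Hilo->S2: 20 × £6 = £120
  Elko->S1: 65 × £3 = £195
  Lodi->S2: 60 × £3 = £180
Optimal cost = £630.
Saving = 650 − 630 = £20.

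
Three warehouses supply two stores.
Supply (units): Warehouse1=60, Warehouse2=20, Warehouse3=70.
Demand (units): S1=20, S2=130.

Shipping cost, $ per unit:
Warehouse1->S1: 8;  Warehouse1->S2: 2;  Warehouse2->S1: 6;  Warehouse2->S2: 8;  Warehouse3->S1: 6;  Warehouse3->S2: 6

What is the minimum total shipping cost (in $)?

660

Optimal allocation:
  Warehouse1→S2: 60 × $2 = $120
  Warehouse2→S1: 20 × $6 = $120
  Warehouse3→S2: 70 × $6 = $420
Total = 120 + 120 + 420 = $660.
(Supply check: Warehouse1 ships 60; Warehouse2 ships 20; Warehouse3 ships 70.)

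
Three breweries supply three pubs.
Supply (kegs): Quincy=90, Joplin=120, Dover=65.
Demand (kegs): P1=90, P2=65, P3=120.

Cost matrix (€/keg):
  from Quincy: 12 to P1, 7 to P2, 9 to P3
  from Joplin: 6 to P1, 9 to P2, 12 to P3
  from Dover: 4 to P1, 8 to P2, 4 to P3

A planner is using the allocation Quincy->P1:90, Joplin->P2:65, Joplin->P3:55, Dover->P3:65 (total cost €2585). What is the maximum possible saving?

775

Current plan cost = 90·12 + 65·9 + 55·12 + 65·4 = €2585.
Optimal plan:
  Quincy–P2: 35 kegs
  Quincy–P3: 55 kegs
  Joplin–P1: 90 kegs
  Joplin–P2: 30 kegs
  Dover–P3: 65 kegs
Optimal cost = €1810.
Saving = 2585 − 1810 = €775.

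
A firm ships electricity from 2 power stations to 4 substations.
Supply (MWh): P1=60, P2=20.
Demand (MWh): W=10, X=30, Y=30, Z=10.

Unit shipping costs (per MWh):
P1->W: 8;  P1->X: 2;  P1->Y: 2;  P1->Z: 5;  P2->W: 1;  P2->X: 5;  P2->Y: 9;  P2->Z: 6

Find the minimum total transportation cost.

190

A cheapest plan:
  P1→X: 30 × 2 = 60
  P1→Y: 30 × 2 = 60
  P2→W: 10 × 1 = 10
  P2→Z: 10 × 6 = 60
Total = 60 + 60 + 10 + 60 = 190.
(Supply check: P1 ships 60; P2 ships 20.)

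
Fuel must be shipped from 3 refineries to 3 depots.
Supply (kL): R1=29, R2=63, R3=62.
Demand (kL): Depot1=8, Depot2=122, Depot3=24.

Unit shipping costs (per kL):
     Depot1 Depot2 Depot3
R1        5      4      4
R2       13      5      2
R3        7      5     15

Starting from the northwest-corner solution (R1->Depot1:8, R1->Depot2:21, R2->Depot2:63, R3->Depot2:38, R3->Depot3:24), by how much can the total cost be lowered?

312

Current plan cost = 8·5 + 21·4 + 63·5 + 38·5 + 24·15 = 989.
Optimal plan:
  R1->Depot1: 8 kL
  R1->Depot2: 21 kL
  R2->Depot2: 39 kL
  R2->Depot3: 24 kL
  R3->Depot2: 62 kL
Optimal cost = 677.
Saving = 989 − 677 = 312.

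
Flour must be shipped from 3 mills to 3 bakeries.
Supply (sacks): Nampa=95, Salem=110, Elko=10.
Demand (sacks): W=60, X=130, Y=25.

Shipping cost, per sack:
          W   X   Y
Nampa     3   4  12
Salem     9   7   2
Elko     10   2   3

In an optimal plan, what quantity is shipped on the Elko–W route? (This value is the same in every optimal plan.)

The minimum-cost plan:
  Nampa→W: 60 × 3 = 180
  Nampa→X: 35 × 4 = 140
  Salem→X: 85 × 7 = 595
  Salem→Y: 25 × 2 = 50
  Elko→X: 10 × 2 = 20
Total cost = 985.
The route Elko→W is not used.

0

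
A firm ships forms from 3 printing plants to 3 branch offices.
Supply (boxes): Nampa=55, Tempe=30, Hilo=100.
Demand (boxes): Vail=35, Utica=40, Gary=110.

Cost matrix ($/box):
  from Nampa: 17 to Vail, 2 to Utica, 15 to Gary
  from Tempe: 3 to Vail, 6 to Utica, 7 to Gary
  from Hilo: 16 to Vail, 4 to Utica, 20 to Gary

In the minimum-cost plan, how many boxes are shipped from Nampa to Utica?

0

Optimal shipments:
  Nampa–Gary: 55 × $15 = $825
  Tempe–Gary: 30 × $7 = $210
  Hilo–Vail: 35 × $16 = $560
  Hilo–Utica: 40 × $4 = $160
  Hilo–Gary: 25 × $20 = $500
Total cost = $2255.
The route Nampa→Utica is not used.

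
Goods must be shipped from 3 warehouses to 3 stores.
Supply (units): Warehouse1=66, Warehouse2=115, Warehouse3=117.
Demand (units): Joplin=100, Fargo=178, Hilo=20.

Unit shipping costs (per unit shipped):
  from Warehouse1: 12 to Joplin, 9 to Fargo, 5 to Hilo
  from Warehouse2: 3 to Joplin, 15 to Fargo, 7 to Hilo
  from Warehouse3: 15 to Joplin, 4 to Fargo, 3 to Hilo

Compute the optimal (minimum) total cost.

1447

A cheapest plan:
  Warehouse1->Fargo: 61 × 9 = 549
  Warehouse1->Hilo: 5 × 5 = 25
  Warehouse2->Joplin: 100 × 3 = 300
  Warehouse2->Hilo: 15 × 7 = 105
  Warehouse3->Fargo: 117 × 4 = 468
Total = 549 + 25 + 300 + 105 + 468 = 1447.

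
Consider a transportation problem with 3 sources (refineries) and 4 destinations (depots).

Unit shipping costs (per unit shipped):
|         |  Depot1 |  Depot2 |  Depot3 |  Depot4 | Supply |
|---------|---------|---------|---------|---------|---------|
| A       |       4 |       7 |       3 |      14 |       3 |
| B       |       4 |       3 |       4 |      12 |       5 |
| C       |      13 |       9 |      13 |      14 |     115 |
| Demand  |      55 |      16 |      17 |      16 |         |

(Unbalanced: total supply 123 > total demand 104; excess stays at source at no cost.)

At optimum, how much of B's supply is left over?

Minimum-cost shipments:
  A→Depot3: 3 × 3 = 9
  B→Depot1: 5 × 4 = 20
  C→Depot1: 50 × 13 = 650
  C→Depot2: 16 × 9 = 144
  C→Depot3: 14 × 13 = 182
  C→Depot4: 16 × 14 = 224
Total cost = 1229.
B ships 5 of its 5, leaving 0.

0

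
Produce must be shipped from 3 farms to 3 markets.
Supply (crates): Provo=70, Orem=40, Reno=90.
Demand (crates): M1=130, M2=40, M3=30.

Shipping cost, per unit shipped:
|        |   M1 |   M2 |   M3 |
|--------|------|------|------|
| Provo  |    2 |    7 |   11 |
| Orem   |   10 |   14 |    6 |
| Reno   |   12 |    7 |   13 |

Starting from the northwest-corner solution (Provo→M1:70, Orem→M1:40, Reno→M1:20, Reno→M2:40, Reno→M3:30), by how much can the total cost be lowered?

Current plan cost = 70·2 + 40·10 + 20·12 + 40·7 + 30·13 = 1450.
Optimal plan:
  Provo–M1: 70 × 2 = 140
  Orem–M1: 10 × 10 = 100
  Orem–M3: 30 × 6 = 180
  Reno–M1: 50 × 12 = 600
  Reno–M2: 40 × 7 = 280
Optimal cost = 1300.
Saving = 1450 − 1300 = 150.

150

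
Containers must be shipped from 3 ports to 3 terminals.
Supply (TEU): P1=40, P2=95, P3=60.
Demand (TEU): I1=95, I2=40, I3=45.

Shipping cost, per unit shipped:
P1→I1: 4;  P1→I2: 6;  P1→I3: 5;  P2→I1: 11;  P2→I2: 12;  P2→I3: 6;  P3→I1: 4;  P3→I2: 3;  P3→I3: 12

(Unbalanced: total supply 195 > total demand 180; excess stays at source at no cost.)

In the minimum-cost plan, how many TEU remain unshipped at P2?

15

Minimum-cost shipments:
  P1->I1: 40 × 4 = 160
  P2->I1: 35 × 11 = 385
  P2->I3: 45 × 6 = 270
  P3->I1: 20 × 4 = 80
  P3->I2: 40 × 3 = 120
Total cost = 1015.
P2 ships 80 of its 95, leaving 15.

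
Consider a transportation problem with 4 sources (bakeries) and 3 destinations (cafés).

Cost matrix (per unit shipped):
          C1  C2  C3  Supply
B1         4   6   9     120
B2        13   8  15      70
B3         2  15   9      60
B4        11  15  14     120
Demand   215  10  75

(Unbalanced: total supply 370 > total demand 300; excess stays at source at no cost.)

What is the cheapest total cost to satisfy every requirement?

2115

Optimal allocation:
  B1->C1: 120 trays
  B2->C2: 10 trays
  B3->C1: 60 trays
  B4->C1: 35 trays
  B4->C3: 75 trays
Total cost = 2115.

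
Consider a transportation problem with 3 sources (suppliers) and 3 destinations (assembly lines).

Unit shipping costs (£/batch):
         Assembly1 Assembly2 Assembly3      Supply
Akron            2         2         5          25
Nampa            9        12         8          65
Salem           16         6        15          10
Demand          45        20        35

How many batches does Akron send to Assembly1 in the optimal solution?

Solving gives:
  Akron–Assembly1: 15 × £2 = £30
  Akron–Assembly2: 10 × £2 = £20
  Nampa–Assembly1: 30 × £9 = £270
  Nampa–Assembly3: 35 × £8 = £280
  Salem–Assembly2: 10 × £6 = £60
Total cost = £660.
So Akron→Assembly1 carries 15 batches.

15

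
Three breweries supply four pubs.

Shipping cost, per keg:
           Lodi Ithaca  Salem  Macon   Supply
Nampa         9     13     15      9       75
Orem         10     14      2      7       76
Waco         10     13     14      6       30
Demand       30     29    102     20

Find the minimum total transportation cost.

A cheapest plan:
  Nampa–Lodi: 30 kegs
  Nampa–Ithaca: 29 kegs
  Nampa–Salem: 16 kegs
  Orem–Salem: 76 kegs
  Waco–Salem: 10 kegs
  Waco–Macon: 20 kegs
Total cost = 1299.

1299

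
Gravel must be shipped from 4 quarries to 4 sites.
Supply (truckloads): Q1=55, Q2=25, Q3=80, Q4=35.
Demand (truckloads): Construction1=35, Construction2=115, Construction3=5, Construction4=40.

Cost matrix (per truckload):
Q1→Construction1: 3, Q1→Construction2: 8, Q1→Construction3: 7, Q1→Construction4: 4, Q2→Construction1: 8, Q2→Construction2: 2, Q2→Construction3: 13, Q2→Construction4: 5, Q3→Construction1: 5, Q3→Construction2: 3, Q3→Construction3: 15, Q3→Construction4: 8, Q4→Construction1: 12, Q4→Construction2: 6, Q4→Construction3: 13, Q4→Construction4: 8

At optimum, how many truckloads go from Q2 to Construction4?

0

Solving gives:
  Q1->Construction1: 35 truckloads
  Q1->Construction3: 5 truckloads
  Q1->Construction4: 15 truckloads
  Q2->Construction2: 25 truckloads
  Q3->Construction2: 80 truckloads
  Q4->Construction2: 10 truckloads
  Q4->Construction4: 25 truckloads
Total cost = 750.
The route Q2→Construction4 is not used.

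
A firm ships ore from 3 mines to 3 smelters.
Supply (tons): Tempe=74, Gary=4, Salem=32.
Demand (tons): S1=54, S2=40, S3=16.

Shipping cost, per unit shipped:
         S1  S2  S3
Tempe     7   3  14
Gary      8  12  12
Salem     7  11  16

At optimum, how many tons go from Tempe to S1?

22

The minimum-cost plan:
  Tempe→S1: 22 × 7 = 154
  Tempe→S2: 40 × 3 = 120
  Tempe→S3: 12 × 14 = 168
  Gary→S3: 4 × 12 = 48
  Salem→S1: 32 × 7 = 224
Total cost = 714.
So Tempe→S1 carries 22 tons.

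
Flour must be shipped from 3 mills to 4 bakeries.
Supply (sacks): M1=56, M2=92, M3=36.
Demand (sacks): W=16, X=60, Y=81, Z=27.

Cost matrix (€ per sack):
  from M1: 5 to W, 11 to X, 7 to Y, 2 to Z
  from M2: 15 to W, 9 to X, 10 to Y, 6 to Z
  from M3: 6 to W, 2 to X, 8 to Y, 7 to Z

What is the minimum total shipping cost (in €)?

1193

A cheapest plan:
  M1 to W: 16 × €5 = €80
  M1 to Y: 13 × €7 = €91
  M1 to Z: 27 × €2 = €54
  M2 to X: 24 × €9 = €216
  M2 to Y: 68 × €10 = €680
  M3 to X: 36 × €2 = €72
Total = 80 + 91 + 54 + 216 + 680 + 72 = €1193.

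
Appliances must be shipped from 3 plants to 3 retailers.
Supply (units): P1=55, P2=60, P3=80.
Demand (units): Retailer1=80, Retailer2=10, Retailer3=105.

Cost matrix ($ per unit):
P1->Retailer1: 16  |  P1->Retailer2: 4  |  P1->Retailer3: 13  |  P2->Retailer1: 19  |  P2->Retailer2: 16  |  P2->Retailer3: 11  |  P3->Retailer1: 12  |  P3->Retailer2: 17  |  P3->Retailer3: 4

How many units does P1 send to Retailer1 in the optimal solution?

Solving gives:
  P1->Retailer1: 45 units
  P1->Retailer2: 10 units
  P2->Retailer1: 35 units
  P2->Retailer3: 25 units
  P3->Retailer3: 80 units
Total cost = $2020.
So P1→Retailer1 carries 45 units.

45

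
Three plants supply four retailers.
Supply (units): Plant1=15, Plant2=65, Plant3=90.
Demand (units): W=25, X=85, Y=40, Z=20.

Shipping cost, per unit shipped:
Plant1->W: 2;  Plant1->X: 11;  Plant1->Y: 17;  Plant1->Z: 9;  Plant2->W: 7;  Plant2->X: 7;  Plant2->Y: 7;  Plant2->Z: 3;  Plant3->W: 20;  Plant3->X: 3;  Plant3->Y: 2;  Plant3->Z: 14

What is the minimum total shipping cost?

635

An optimal shipping plan:
  Plant1→W: 15 × 2 = 30
  Plant2→W: 10 × 7 = 70
  Plant2→X: 35 × 7 = 245
  Plant2→Z: 20 × 3 = 60
  Plant3→X: 50 × 3 = 150
  Plant3→Y: 40 × 2 = 80
Total = 30 + 70 + 245 + 60 + 150 + 80 = 635.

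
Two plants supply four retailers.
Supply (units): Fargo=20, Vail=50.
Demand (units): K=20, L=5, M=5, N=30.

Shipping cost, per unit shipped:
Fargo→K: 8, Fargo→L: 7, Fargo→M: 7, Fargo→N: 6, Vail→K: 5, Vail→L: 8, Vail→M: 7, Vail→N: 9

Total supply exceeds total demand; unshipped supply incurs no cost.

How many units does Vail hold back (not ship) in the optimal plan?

10

An optimal plan:
  Fargo to N: 20 units
  Vail to K: 20 units
  Vail to L: 5 units
  Vail to M: 5 units
  Vail to N: 10 units
Total cost = 385.
Vail ships 40 of its 50, leaving 10.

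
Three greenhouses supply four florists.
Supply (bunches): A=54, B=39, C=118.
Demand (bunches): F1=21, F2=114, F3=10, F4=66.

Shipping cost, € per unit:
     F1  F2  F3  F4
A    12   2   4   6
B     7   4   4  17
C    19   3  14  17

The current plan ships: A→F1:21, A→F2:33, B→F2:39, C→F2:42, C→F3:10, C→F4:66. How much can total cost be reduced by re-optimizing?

805

Current plan cost = 21·12 + 33·2 + 39·4 + 42·3 + 10·14 + 66·17 = €1862.
Optimal plan:
  A–F4: 54 bunches
  B–F1: 21 bunches
  B–F3: 10 bunches
  B–F4: 8 bunches
  C–F2: 114 bunches
  C–F4: 4 bunches
Optimal cost = €1057.
Saving = 1862 − 1057 = €805.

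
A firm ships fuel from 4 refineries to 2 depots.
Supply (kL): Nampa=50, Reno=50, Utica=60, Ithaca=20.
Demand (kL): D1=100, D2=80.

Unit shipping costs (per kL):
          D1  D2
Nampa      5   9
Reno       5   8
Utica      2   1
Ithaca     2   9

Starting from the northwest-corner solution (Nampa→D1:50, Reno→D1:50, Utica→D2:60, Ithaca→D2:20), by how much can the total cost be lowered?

80

Current plan cost = 50·5 + 50·5 + 60·1 + 20·9 = 740.
Optimal plan:
  Nampa–D1: 50 × 5 = 250
  Reno–D1: 30 × 5 = 150
  Reno–D2: 20 × 8 = 160
  Utica–D2: 60 × 1 = 60
  Ithaca–D1: 20 × 2 = 40
Optimal cost = 660.
Saving = 740 − 660 = 80.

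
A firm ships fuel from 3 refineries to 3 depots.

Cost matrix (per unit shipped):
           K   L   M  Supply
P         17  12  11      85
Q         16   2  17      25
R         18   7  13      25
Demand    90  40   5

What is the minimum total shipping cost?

Optimal allocation:
  P->K: 80 × 17 = 1360
  P->M: 5 × 11 = 55
  Q->L: 25 × 2 = 50
  R->K: 10 × 18 = 180
  R->L: 15 × 7 = 105
Total = 1360 + 55 + 50 + 180 + 105 = 1750.

1750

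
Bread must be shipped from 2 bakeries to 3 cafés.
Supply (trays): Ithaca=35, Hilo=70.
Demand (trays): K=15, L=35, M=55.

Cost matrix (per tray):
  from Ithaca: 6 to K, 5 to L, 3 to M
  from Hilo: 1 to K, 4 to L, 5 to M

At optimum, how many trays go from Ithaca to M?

35

The minimum-cost plan:
  Ithaca→M: 35 × 3 = 105
  Hilo→K: 15 × 1 = 15
  Hilo→L: 35 × 4 = 140
  Hilo→M: 20 × 5 = 100
Total cost = 360.
So Ithaca→M carries 35 trays.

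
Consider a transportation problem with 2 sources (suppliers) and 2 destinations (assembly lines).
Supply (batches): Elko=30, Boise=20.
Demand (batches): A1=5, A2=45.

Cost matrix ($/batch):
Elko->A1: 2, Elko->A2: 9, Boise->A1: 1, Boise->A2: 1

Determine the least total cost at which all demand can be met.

255

A cheapest plan:
  Elko→A1: 5 × $2 = $10
  Elko→A2: 25 × $9 = $225
  Boise→A2: 20 × $1 = $20
Total = 10 + 225 + 20 = $255.
(Supply check: Elko ships 30; Boise ships 20.)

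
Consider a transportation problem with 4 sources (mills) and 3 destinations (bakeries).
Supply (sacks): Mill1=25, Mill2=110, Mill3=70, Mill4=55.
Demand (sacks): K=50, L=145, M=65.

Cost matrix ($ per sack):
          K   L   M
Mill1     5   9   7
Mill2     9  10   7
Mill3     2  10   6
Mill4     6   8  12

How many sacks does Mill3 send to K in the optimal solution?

Solving gives:
  Mill1->L: 25 × $9 = $225
  Mill2->L: 65 × $10 = $650
  Mill2->M: 45 × $7 = $315
  Mill3->K: 50 × $2 = $100
  Mill3->M: 20 × $6 = $120
  Mill4->L: 55 × $8 = $440
Total cost = $1850.
So Mill3→K carries 50 sacks.

50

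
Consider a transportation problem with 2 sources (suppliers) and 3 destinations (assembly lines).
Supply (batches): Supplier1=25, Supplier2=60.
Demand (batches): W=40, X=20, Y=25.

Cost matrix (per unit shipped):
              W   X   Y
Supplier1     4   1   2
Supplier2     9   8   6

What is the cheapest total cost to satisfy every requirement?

505

Optimal allocation:
  Supplier1–W: 5 × 4 = 20
  Supplier1–X: 20 × 1 = 20
  Supplier2–W: 35 × 9 = 315
  Supplier2–Y: 25 × 6 = 150
Total = 20 + 20 + 315 + 150 = 505.
(Supply check: Supplier1 ships 25; Supplier2 ships 60.)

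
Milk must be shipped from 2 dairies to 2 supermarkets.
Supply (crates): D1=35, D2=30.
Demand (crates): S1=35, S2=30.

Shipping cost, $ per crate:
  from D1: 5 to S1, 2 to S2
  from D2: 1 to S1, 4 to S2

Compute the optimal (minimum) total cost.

115

An optimal shipping plan:
  D1→S1: 5 × $5 = $25
  D1→S2: 30 × $2 = $60
  D2→S1: 30 × $1 = $30
Total = 25 + 60 + 30 = $115.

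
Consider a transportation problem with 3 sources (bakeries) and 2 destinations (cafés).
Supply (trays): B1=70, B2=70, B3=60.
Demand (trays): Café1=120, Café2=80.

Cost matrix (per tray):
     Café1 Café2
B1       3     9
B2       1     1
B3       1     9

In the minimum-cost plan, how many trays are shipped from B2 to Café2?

Optimal shipments:
  B1–Café1: 60 × 3 = 180
  B1–Café2: 10 × 9 = 90
  B2–Café2: 70 × 1 = 70
  B3–Café1: 60 × 1 = 60
Total cost = 400.
So B2→Café2 carries 70 trays.

70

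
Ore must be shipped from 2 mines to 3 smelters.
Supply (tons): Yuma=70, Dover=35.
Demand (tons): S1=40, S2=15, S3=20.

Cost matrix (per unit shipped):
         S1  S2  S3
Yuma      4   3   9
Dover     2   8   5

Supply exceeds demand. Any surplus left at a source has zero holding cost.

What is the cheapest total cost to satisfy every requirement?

275

One minimum-cost allocation:
  Yuma->S1: 25 × 4 = 100
  Yuma->S2: 15 × 3 = 45
  Dover->S1: 15 × 2 = 30
  Dover->S3: 20 × 5 = 100
Total = 100 + 45 + 30 + 100 = 275.
(Supply check: Yuma ships 40; Dover ships 35.)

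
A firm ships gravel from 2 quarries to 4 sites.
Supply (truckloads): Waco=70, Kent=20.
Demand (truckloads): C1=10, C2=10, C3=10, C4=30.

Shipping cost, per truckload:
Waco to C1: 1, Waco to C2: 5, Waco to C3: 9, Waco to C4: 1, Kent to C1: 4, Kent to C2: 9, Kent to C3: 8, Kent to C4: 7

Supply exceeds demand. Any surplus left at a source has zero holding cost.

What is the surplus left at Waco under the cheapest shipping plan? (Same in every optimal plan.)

Minimum-cost shipments:
  Waco→C1: 10 × 1 = 10
  Waco→C2: 10 × 5 = 50
  Waco→C4: 30 × 1 = 30
  Kent→C3: 10 × 8 = 80
Total cost = 170.
Waco ships 50 of its 70, leaving 20.

20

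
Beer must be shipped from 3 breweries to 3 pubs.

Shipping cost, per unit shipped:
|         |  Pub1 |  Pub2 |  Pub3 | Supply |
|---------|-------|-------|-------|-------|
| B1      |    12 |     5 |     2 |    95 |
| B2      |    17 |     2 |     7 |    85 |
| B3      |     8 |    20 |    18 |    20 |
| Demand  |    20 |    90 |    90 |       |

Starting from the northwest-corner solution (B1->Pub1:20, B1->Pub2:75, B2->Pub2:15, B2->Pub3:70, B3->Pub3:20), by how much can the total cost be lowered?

960

Current plan cost = 20·12 + 75·5 + 15·2 + 70·7 + 20·18 = 1495.
Optimal plan:
  B1->Pub2: 5 × 5 = 25
  B1->Pub3: 90 × 2 = 180
  B2->Pub2: 85 × 2 = 170
  B3->Pub1: 20 × 8 = 160
Optimal cost = 535.
Saving = 1495 − 535 = 960.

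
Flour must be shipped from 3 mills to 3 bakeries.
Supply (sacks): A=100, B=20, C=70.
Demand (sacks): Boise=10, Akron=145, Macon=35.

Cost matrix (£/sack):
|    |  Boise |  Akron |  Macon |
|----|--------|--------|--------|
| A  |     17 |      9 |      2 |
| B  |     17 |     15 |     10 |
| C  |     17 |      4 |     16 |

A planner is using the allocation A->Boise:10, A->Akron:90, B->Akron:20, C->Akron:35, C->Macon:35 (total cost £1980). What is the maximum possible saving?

725

Current plan cost = 10·17 + 90·9 + 20·15 + 35·4 + 35·16 = £1980.
Optimal plan:
  A to Akron: 65 × £9 = £585
  A to Macon: 35 × £2 = £70
  B to Boise: 10 × £17 = £170
  B to Akron: 10 × £15 = £150
  C to Akron: 70 × £4 = £280
Optimal cost = £1255.
Saving = 1980 − 1255 = £725.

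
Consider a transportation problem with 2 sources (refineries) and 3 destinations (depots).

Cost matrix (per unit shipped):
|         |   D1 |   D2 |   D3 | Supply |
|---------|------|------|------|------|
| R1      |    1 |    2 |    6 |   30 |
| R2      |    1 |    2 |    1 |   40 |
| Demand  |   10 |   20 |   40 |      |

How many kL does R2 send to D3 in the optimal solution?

40

Solving gives:
  R1 to D1: 10 × 1 = 10
  R1 to D2: 20 × 2 = 40
  R2 to D3: 40 × 1 = 40
Total cost = 90.
So R2→D3 carries 40 kL.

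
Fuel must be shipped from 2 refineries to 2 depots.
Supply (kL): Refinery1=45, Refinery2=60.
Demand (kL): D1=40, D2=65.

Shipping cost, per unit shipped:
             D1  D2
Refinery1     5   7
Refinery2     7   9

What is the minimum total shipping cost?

A cheapest plan:
  Refinery1 to D2: 45 kL
  Refinery2 to D1: 40 kL
  Refinery2 to D2: 20 kL
Total cost = 775.

775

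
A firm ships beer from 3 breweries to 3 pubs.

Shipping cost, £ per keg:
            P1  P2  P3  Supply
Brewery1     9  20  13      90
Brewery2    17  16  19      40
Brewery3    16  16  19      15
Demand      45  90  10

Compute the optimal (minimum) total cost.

2115

One minimum-cost allocation:
  Brewery1 to P1: 45 kegs
  Brewery1 to P2: 35 kegs
  Brewery1 to P3: 10 kegs
  Brewery2 to P2: 40 kegs
  Brewery3 to P2: 15 kegs
Total cost = £2115.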